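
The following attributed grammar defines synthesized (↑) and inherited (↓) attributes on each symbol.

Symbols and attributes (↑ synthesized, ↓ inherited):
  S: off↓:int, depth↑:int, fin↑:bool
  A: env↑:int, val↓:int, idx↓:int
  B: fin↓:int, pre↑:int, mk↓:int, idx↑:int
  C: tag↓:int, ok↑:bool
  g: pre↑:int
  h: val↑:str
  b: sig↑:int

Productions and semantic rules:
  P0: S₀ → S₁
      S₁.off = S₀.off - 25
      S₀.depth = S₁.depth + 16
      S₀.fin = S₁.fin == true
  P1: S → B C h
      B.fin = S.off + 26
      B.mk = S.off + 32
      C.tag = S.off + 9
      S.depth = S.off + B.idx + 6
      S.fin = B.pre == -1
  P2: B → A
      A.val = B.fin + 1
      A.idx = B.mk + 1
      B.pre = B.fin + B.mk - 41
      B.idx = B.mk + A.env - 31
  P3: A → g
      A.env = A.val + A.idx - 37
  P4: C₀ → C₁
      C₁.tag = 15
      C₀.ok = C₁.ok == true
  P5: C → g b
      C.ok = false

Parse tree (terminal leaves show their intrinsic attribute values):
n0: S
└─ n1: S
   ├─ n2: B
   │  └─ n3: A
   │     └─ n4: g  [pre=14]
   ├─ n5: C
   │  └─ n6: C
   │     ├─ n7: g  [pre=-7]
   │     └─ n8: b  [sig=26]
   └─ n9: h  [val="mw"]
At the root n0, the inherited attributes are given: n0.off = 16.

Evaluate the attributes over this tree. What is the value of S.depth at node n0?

10

1. n0.off = 16  [given at root]
2. n1.off = -9  [S₀.off - 25]
3. n2.fin = 17  [S.off + 26]
4. n2.mk = 23  [S.off + 32]
5. n3.val = 18  [B.fin + 1]
6. n3.idx = 24  [B.mk + 1]
7. n4.pre = 14  [terminal]
8. n3.env = 5  [A.val + A.idx - 37]
9. n2.pre = -1  [B.fin + B.mk - 41]
10. n2.idx = -3  [B.mk + A.env - 31]
11. n5.tag = 0  [S.off + 9]
12. n6.tag = 15  [15]
13. n7.pre = -7  [terminal]
14. n8.sig = 26  [terminal]
15. n6.ok = false  [false]
16. n5.ok = false  [C₁.ok == true]
17. n9.val = "mw"  [terminal]
18. n1.depth = -6  [S.off + B.idx + 6]
19. n1.fin = true  [B.pre == -1]
20. n0.depth = 10  [S₁.depth + 16]
21. n0.fin = true  [S₁.fin == true]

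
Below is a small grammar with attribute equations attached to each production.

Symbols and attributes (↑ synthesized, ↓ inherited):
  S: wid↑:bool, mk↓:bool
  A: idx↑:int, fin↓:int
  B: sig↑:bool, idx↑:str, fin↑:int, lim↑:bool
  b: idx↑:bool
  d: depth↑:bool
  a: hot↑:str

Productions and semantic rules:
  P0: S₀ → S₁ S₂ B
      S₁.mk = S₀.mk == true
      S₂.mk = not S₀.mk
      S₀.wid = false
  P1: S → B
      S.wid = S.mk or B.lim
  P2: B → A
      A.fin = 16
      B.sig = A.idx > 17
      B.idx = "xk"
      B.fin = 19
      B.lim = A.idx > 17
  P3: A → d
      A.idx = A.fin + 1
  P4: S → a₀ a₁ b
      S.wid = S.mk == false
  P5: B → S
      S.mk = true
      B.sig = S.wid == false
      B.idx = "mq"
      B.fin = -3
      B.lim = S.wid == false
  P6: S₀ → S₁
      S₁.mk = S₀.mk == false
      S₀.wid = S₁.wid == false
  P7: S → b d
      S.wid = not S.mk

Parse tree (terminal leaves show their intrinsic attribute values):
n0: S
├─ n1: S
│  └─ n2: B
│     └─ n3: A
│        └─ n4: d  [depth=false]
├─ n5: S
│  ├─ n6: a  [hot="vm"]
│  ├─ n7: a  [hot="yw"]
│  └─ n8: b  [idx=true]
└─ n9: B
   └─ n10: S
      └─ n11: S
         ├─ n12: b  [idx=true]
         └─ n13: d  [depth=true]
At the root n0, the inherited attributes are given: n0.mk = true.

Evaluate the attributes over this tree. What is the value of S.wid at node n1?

true

1. n0.mk = true  [given at root]
2. n1.mk = true  [S₀.mk == true]
3. n3.fin = 16  [16]
4. n4.depth = false  [terminal]
5. n3.idx = 17  [A.fin + 1]
6. n2.sig = false  [A.idx > 17]
7. n2.idx = "xk"  ["xk"]
8. n2.fin = 19  [19]
9. n2.lim = false  [A.idx > 17]
10. n1.wid = true  [S.mk or B.lim]
11. n5.mk = false  [not S₀.mk]
12. n6.hot = "vm"  [terminal]
13. n7.hot = "yw"  [terminal]
14. n8.idx = true  [terminal]
15. n5.wid = true  [S.mk == false]
16. n10.mk = true  [true]
17. n11.mk = false  [S₀.mk == false]
18. n12.idx = true  [terminal]
19. n13.depth = true  [terminal]
20. n11.wid = true  [not S.mk]
21. n10.wid = false  [S₁.wid == false]
22. n9.sig = true  [S.wid == false]
23. n9.idx = "mq"  ["mq"]
24. n9.fin = -3  [-3]
25. n9.lim = true  [S.wid == false]
26. n0.wid = false  [false]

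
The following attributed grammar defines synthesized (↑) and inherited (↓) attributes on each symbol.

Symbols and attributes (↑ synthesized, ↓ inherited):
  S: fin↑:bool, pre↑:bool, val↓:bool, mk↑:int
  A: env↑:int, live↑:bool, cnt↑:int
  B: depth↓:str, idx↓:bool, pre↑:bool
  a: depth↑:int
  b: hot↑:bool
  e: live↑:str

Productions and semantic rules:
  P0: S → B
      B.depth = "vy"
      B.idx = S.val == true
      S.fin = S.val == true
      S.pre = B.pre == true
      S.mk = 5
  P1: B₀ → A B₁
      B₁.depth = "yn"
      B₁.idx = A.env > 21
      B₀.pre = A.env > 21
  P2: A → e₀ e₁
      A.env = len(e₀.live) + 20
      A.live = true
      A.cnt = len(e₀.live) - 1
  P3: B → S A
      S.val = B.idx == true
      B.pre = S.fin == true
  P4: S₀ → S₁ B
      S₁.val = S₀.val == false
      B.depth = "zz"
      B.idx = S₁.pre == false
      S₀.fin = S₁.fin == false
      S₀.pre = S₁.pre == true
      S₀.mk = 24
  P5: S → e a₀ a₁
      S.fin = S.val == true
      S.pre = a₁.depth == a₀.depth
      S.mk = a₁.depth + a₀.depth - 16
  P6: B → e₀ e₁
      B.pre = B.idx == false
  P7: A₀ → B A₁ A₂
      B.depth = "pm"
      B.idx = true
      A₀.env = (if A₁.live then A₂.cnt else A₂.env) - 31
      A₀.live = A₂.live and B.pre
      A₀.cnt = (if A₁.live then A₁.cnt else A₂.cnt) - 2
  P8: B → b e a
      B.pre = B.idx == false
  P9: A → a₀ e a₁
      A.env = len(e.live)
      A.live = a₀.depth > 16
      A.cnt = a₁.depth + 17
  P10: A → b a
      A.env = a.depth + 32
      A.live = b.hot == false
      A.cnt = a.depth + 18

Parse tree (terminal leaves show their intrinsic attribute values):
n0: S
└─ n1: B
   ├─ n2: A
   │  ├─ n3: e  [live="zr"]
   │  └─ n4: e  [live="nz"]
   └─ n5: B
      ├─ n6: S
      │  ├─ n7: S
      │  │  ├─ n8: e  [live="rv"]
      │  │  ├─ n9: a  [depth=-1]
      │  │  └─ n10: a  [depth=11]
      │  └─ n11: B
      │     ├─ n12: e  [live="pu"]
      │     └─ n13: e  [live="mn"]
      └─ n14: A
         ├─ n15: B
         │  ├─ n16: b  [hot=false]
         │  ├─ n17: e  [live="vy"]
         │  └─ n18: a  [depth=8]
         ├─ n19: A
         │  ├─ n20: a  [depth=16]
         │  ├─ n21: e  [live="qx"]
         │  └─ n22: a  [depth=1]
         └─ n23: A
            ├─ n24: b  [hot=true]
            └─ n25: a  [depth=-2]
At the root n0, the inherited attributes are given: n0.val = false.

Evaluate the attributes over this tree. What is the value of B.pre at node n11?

1. n0.val = false  [given at root]
2. n1.depth = "vy"  ["vy"]
3. n1.idx = false  [S.val == true]
4. n3.live = "zr"  [terminal]
5. n4.live = "nz"  [terminal]
6. n2.env = 22  [len(e₀.live) + 20]
7. n2.live = true  [true]
8. n2.cnt = 1  [len(e₀.live) - 1]
9. n5.depth = "yn"  ["yn"]
10. n5.idx = true  [A.env > 21]
11. n6.val = true  [B.idx == true]
12. n7.val = false  [S₀.val == false]
13. n8.live = "rv"  [terminal]
14. n9.depth = -1  [terminal]
15. n10.depth = 11  [terminal]
16. n7.fin = false  [S.val == true]
17. n7.pre = false  [a₁.depth == a₀.depth]
18. n7.mk = -6  [a₁.depth + a₀.depth - 16]
19. n11.depth = "zz"  ["zz"]
20. n11.idx = true  [S₁.pre == false]
21. n12.live = "pu"  [terminal]
22. n13.live = "mn"  [terminal]
23. n11.pre = false  [B.idx == false]
24. n6.fin = true  [S₁.fin == false]
25. n6.pre = false  [S₁.pre == true]
26. n6.mk = 24  [24]
27. n15.depth = "pm"  ["pm"]
28. n15.idx = true  [true]
29. n16.hot = false  [terminal]
30. n17.live = "vy"  [terminal]
31. n18.depth = 8  [terminal]
32. n15.pre = false  [B.idx == false]
33. n20.depth = 16  [terminal]
34. n21.live = "qx"  [terminal]
35. n22.depth = 1  [terminal]
36. n19.env = 2  [len(e.live)]
37. n19.live = false  [a₀.depth > 16]
38. n19.cnt = 18  [a₁.depth + 17]
39. n24.hot = true  [terminal]
40. n25.depth = -2  [terminal]
41. n23.env = 30  [a.depth + 32]
42. n23.live = false  [b.hot == false]
43. n23.cnt = 16  [a.depth + 18]
44. n14.env = -1  [(if A₁.live then A₂.cnt else A₂.env) - 31]
45. n14.live = false  [A₂.live and B.pre]
46. n14.cnt = 14  [(if A₁.live then A₁.cnt else A₂.cnt) - 2]
47. n5.pre = true  [S.fin == true]
48. n1.pre = true  [A.env > 21]
49. n0.fin = false  [S.val == true]
50. n0.pre = true  [B.pre == true]
51. n0.mk = 5  [5]

false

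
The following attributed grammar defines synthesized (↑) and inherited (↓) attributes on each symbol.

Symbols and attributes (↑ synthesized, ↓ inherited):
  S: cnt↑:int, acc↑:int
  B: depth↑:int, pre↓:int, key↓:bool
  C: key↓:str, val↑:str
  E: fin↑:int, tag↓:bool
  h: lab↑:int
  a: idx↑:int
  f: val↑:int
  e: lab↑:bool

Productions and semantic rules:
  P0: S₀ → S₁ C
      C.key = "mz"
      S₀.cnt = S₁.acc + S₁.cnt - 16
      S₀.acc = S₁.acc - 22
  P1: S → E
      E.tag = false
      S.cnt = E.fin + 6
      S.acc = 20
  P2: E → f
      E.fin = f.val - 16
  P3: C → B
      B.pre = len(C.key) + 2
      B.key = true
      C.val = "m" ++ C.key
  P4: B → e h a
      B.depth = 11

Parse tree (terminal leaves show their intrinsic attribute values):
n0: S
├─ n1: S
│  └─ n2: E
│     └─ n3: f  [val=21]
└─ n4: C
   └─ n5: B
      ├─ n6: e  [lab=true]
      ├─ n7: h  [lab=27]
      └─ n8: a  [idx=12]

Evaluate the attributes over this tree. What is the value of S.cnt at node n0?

1. n2.tag = false  [false]
2. n3.val = 21  [terminal]
3. n2.fin = 5  [f.val - 16]
4. n1.cnt = 11  [E.fin + 6]
5. n1.acc = 20  [20]
6. n4.key = "mz"  ["mz"]
7. n5.pre = 4  [len(C.key) + 2]
8. n5.key = true  [true]
9. n6.lab = true  [terminal]
10. n7.lab = 27  [terminal]
11. n8.idx = 12  [terminal]
12. n5.depth = 11  [11]
13. n4.val = "mmz"  ["m" ++ C.key]
14. n0.cnt = 15  [S₁.acc + S₁.cnt - 16]
15. n0.acc = -2  [S₁.acc - 22]

15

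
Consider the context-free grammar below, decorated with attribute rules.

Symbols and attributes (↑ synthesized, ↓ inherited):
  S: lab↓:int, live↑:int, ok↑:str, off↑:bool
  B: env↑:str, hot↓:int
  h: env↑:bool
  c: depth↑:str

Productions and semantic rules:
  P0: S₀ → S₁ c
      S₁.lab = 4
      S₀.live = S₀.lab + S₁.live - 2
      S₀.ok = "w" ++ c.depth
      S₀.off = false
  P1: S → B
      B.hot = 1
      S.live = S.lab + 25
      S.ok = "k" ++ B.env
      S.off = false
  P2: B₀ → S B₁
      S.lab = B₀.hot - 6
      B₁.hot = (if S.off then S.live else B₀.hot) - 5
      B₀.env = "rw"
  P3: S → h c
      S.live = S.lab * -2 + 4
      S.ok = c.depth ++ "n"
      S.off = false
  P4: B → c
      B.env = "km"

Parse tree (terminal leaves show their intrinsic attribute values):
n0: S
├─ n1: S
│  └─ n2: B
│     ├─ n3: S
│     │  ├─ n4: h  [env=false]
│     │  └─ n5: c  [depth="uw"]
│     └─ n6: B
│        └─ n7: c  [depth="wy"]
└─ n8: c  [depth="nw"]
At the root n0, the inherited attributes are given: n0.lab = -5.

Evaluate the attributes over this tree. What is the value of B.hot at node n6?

-4

1. n0.lab = -5  [given at root]
2. n1.lab = 4  [4]
3. n2.hot = 1  [1]
4. n3.lab = -5  [B₀.hot - 6]
5. n4.env = false  [terminal]
6. n5.depth = "uw"  [terminal]
7. n3.live = 14  [S.lab * -2 + 4]
8. n3.ok = "uwn"  [c.depth ++ "n"]
9. n3.off = false  [false]
10. n6.hot = -4  [(if S.off then S.live else B₀.hot) - 5]
11. n7.depth = "wy"  [terminal]
12. n6.env = "km"  ["km"]
13. n2.env = "rw"  ["rw"]
14. n1.live = 29  [S.lab + 25]
15. n1.ok = "krw"  ["k" ++ B.env]
16. n1.off = false  [false]
17. n8.depth = "nw"  [terminal]
18. n0.live = 22  [S₀.lab + S₁.live - 2]
19. n0.ok = "wnw"  ["w" ++ c.depth]
20. n0.off = false  [false]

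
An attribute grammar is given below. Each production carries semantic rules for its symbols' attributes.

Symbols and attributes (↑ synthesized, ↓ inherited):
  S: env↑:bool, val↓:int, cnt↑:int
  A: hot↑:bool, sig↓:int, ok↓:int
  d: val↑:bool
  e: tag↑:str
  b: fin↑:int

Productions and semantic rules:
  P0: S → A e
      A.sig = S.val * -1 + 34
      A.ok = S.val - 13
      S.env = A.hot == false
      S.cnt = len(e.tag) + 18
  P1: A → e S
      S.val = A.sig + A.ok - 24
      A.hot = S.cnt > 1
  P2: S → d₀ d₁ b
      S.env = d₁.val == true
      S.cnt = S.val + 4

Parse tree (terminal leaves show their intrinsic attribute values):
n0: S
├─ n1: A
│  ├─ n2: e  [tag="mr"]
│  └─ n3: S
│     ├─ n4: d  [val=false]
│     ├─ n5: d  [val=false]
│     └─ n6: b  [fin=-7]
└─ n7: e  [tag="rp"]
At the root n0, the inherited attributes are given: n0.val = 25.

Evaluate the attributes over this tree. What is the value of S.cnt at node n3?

1

1. n0.val = 25  [given at root]
2. n1.sig = 9  [S.val * -1 + 34]
3. n1.ok = 12  [S.val - 13]
4. n2.tag = "mr"  [terminal]
5. n3.val = -3  [A.sig + A.ok - 24]
6. n4.val = false  [terminal]
7. n5.val = false  [terminal]
8. n6.fin = -7  [terminal]
9. n3.env = false  [d₁.val == true]
10. n3.cnt = 1  [S.val + 4]
11. n1.hot = false  [S.cnt > 1]
12. n7.tag = "rp"  [terminal]
13. n0.env = true  [A.hot == false]
14. n0.cnt = 20  [len(e.tag) + 18]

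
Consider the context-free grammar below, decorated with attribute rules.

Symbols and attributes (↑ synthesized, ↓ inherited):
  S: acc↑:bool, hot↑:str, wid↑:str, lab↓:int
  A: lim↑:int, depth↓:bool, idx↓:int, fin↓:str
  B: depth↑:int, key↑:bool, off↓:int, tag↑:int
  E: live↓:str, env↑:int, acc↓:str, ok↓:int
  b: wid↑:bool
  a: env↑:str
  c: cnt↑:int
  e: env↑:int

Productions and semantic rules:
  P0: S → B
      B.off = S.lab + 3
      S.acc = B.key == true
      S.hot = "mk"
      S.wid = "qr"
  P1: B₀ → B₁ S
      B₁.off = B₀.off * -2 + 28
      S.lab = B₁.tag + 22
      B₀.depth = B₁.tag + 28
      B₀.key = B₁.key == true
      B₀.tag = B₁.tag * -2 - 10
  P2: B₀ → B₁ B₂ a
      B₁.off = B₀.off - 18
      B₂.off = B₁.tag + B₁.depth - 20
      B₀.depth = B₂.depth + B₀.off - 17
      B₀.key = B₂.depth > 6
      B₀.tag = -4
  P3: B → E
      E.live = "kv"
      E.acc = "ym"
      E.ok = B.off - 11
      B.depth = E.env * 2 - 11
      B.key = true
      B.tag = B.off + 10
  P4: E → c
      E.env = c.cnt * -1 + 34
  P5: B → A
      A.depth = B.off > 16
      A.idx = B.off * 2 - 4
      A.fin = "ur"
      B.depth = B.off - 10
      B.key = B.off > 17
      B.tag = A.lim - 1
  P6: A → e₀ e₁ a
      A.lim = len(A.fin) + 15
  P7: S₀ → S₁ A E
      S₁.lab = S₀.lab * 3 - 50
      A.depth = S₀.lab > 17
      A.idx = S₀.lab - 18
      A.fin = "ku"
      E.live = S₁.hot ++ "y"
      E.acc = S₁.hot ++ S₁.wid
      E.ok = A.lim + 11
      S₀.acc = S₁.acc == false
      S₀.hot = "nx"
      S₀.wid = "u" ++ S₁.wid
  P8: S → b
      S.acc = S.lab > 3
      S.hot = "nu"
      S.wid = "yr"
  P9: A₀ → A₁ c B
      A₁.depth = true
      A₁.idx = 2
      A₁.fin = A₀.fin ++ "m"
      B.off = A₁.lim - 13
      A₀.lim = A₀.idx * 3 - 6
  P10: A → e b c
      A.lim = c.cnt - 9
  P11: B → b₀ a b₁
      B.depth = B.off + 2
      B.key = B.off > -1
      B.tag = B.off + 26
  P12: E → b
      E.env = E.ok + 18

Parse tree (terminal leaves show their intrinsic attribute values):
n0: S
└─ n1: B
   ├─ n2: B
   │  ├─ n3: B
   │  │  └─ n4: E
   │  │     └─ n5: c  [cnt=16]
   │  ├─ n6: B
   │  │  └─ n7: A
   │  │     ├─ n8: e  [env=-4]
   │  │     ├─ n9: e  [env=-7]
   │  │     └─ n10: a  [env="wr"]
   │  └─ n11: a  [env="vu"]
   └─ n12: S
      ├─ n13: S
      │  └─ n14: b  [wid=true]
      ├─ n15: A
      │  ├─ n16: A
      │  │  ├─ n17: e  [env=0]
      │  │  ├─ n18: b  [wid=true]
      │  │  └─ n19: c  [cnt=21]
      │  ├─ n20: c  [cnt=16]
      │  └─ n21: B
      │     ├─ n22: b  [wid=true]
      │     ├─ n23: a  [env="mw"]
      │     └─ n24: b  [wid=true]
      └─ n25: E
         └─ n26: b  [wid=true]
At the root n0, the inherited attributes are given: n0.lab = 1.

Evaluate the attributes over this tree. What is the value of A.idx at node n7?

30

1. n0.lab = 1  [given at root]
2. n1.off = 4  [S.lab + 3]
3. n2.off = 20  [B₀.off * -2 + 28]
4. n3.off = 2  [B₀.off - 18]
5. n4.live = "kv"  ["kv"]
6. n4.acc = "ym"  ["ym"]
7. n4.ok = -9  [B.off - 11]
8. n5.cnt = 16  [terminal]
9. n4.env = 18  [c.cnt * -1 + 34]
10. n3.depth = 25  [E.env * 2 - 11]
11. n3.key = true  [true]
12. n3.tag = 12  [B.off + 10]
13. n6.off = 17  [B₁.tag + B₁.depth - 20]
14. n7.depth = true  [B.off > 16]
15. n7.idx = 30  [B.off * 2 - 4]
16. n7.fin = "ur"  ["ur"]
17. n8.env = -4  [terminal]
18. n9.env = -7  [terminal]
19. n10.env = "wr"  [terminal]
20. n7.lim = 17  [len(A.fin) + 15]
21. n6.depth = 7  [B.off - 10]
22. n6.key = false  [B.off > 17]
23. n6.tag = 16  [A.lim - 1]
24. n11.env = "vu"  [terminal]
25. n2.depth = 10  [B₂.depth + B₀.off - 17]
26. n2.key = true  [B₂.depth > 6]
27. n2.tag = -4  [-4]
28. n12.lab = 18  [B₁.tag + 22]
29. n13.lab = 4  [S₀.lab * 3 - 50]
30. n14.wid = true  [terminal]
31. n13.acc = true  [S.lab > 3]
32. n13.hot = "nu"  ["nu"]
33. n13.wid = "yr"  ["yr"]
34. n15.depth = true  [S₀.lab > 17]
35. n15.idx = 0  [S₀.lab - 18]
36. n15.fin = "ku"  ["ku"]
37. n16.depth = true  [true]
38. n16.idx = 2  [2]
39. n16.fin = "kum"  [A₀.fin ++ "m"]
40. n17.env = 0  [terminal]
41. n18.wid = true  [terminal]
42. n19.cnt = 21  [terminal]
43. n16.lim = 12  [c.cnt - 9]
44. n20.cnt = 16  [terminal]
45. n21.off = -1  [A₁.lim - 13]
46. n22.wid = true  [terminal]
47. n23.env = "mw"  [terminal]
48. n24.wid = true  [terminal]
49. n21.depth = 1  [B.off + 2]
50. n21.key = false  [B.off > -1]
51. n21.tag = 25  [B.off + 26]
52. n15.lim = -6  [A₀.idx * 3 - 6]
53. n25.live = "nuy"  [S₁.hot ++ "y"]
54. n25.acc = "nuyr"  [S₁.hot ++ S₁.wid]
55. n25.ok = 5  [A.lim + 11]
56. n26.wid = true  [terminal]
57. n25.env = 23  [E.ok + 18]
58. n12.acc = false  [S₁.acc == false]
59. n12.hot = "nx"  ["nx"]
60. n12.wid = "uyr"  ["u" ++ S₁.wid]
61. n1.depth = 24  [B₁.tag + 28]
62. n1.key = true  [B₁.key == true]
63. n1.tag = -2  [B₁.tag * -2 - 10]
64. n0.acc = true  [B.key == true]
65. n0.hot = "mk"  ["mk"]
66. n0.wid = "qr"  ["qr"]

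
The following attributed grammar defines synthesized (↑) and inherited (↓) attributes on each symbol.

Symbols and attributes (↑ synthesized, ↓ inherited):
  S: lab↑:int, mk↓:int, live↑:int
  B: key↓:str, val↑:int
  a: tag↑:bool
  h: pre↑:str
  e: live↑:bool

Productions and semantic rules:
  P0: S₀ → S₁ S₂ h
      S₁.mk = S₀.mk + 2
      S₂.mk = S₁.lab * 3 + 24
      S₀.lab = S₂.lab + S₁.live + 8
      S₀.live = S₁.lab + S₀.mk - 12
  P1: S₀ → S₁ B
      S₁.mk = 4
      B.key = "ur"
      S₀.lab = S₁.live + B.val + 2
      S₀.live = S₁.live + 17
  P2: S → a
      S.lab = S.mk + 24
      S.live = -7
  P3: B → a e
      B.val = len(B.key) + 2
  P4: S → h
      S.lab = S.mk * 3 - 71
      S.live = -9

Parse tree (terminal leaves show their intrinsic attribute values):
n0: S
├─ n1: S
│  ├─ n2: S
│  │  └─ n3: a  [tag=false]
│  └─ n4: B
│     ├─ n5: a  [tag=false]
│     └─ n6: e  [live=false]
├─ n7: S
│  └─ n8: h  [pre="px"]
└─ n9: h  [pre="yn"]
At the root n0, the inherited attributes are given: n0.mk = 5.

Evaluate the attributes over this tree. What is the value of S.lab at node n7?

-8

1. n0.mk = 5  [given at root]
2. n1.mk = 7  [S₀.mk + 2]
3. n2.mk = 4  [4]
4. n3.tag = false  [terminal]
5. n2.lab = 28  [S.mk + 24]
6. n2.live = -7  [-7]
7. n4.key = "ur"  ["ur"]
8. n5.tag = false  [terminal]
9. n6.live = false  [terminal]
10. n4.val = 4  [len(B.key) + 2]
11. n1.lab = -1  [S₁.live + B.val + 2]
12. n1.live = 10  [S₁.live + 17]
13. n7.mk = 21  [S₁.lab * 3 + 24]
14. n8.pre = "px"  [terminal]
15. n7.lab = -8  [S.mk * 3 - 71]
16. n7.live = -9  [-9]
17. n9.pre = "yn"  [terminal]
18. n0.lab = 10  [S₂.lab + S₁.live + 8]
19. n0.live = -8  [S₁.lab + S₀.mk - 12]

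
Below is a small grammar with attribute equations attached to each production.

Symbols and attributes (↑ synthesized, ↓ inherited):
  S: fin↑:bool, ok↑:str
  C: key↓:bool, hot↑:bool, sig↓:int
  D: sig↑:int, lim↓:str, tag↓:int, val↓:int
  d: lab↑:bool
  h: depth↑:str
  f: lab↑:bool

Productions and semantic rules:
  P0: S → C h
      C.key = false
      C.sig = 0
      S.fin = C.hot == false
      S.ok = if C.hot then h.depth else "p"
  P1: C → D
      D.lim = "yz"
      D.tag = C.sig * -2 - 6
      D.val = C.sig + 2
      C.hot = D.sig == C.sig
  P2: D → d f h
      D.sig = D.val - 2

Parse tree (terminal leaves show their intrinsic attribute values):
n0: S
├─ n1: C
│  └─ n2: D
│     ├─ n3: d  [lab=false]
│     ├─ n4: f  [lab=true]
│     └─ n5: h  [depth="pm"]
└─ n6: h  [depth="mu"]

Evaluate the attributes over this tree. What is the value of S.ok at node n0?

1. n1.key = false  [false]
2. n1.sig = 0  [0]
3. n2.lim = "yz"  ["yz"]
4. n2.tag = -6  [C.sig * -2 - 6]
5. n2.val = 2  [C.sig + 2]
6. n3.lab = false  [terminal]
7. n4.lab = true  [terminal]
8. n5.depth = "pm"  [terminal]
9. n2.sig = 0  [D.val - 2]
10. n1.hot = true  [D.sig == C.sig]
11. n6.depth = "mu"  [terminal]
12. n0.fin = false  [C.hot == false]
13. n0.ok = "mu"  [if C.hot then h.depth else "p"]

"mu"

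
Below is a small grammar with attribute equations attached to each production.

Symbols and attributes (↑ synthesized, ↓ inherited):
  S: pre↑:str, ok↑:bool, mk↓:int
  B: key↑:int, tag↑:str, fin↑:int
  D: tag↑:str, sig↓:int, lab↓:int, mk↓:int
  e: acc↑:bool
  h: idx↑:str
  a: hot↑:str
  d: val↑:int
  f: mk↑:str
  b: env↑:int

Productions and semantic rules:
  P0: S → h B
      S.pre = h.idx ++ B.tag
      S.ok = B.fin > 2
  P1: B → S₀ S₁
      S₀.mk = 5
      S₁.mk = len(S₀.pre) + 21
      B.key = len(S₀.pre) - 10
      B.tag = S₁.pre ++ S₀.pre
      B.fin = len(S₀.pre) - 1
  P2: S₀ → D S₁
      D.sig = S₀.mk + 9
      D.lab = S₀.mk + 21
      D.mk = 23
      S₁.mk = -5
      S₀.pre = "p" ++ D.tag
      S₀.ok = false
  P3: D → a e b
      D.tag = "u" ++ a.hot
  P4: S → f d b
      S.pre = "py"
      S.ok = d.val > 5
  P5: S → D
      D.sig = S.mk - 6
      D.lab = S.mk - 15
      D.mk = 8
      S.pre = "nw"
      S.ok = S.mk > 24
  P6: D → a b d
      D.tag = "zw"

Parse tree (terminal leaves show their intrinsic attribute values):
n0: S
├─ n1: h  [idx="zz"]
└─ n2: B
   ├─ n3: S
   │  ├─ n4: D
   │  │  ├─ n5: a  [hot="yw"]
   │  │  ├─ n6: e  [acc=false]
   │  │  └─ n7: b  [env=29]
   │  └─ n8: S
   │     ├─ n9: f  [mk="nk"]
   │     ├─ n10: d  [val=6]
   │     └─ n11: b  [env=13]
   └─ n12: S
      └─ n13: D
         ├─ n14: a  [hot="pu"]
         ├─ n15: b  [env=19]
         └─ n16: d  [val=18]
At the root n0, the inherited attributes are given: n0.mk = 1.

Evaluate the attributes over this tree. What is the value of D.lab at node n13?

1. n0.mk = 1  [given at root]
2. n1.idx = "zz"  [terminal]
3. n3.mk = 5  [5]
4. n4.sig = 14  [S₀.mk + 9]
5. n4.lab = 26  [S₀.mk + 21]
6. n4.mk = 23  [23]
7. n5.hot = "yw"  [terminal]
8. n6.acc = false  [terminal]
9. n7.env = 29  [terminal]
10. n4.tag = "uyw"  ["u" ++ a.hot]
11. n8.mk = -5  [-5]
12. n9.mk = "nk"  [terminal]
13. n10.val = 6  [terminal]
14. n11.env = 13  [terminal]
15. n8.pre = "py"  ["py"]
16. n8.ok = true  [d.val > 5]
17. n3.pre = "puyw"  ["p" ++ D.tag]
18. n3.ok = false  [false]
19. n12.mk = 25  [len(S₀.pre) + 21]
20. n13.sig = 19  [S.mk - 6]
21. n13.lab = 10  [S.mk - 15]
22. n13.mk = 8  [8]
23. n14.hot = "pu"  [terminal]
24. n15.env = 19  [terminal]
25. n16.val = 18  [terminal]
26. n13.tag = "zw"  ["zw"]
27. n12.pre = "nw"  ["nw"]
28. n12.ok = true  [S.mk > 24]
29. n2.key = -6  [len(S₀.pre) - 10]
30. n2.tag = "nwpuyw"  [S₁.pre ++ S₀.pre]
31. n2.fin = 3  [len(S₀.pre) - 1]
32. n0.pre = "zznwpuyw"  [h.idx ++ B.tag]
33. n0.ok = true  [B.fin > 2]

10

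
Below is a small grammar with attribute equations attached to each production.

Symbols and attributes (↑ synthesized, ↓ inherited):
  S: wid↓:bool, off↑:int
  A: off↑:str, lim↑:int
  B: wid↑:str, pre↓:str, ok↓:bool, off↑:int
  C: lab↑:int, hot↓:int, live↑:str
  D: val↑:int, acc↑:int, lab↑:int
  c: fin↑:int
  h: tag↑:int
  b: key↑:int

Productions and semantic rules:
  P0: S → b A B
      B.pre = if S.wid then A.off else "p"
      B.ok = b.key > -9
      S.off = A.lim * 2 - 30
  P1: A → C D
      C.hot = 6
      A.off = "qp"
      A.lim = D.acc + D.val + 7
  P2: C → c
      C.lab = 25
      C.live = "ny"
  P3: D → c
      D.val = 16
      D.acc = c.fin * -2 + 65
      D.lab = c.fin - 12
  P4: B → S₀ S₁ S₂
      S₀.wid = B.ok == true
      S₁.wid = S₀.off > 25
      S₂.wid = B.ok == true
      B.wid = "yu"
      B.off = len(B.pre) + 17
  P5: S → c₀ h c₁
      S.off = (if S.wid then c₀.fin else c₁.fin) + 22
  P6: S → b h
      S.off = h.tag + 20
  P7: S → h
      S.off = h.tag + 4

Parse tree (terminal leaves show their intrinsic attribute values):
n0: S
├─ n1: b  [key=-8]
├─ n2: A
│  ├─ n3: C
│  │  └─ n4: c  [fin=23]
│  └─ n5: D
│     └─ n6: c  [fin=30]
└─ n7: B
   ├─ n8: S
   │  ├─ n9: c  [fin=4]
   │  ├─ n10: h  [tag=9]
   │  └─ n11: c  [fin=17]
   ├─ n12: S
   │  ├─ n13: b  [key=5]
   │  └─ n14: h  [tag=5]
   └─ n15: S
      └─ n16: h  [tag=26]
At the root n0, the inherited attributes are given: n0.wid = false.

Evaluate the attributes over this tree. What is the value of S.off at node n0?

1. n0.wid = false  [given at root]
2. n1.key = -8  [terminal]
3. n3.hot = 6  [6]
4. n4.fin = 23  [terminal]
5. n3.lab = 25  [25]
6. n3.live = "ny"  ["ny"]
7. n6.fin = 30  [terminal]
8. n5.val = 16  [16]
9. n5.acc = 5  [c.fin * -2 + 65]
10. n5.lab = 18  [c.fin - 12]
11. n2.off = "qp"  ["qp"]
12. n2.lim = 28  [D.acc + D.val + 7]
13. n7.pre = "p"  [if S.wid then A.off else "p"]
14. n7.ok = true  [b.key > -9]
15. n8.wid = true  [B.ok == true]
16. n9.fin = 4  [terminal]
17. n10.tag = 9  [terminal]
18. n11.fin = 17  [terminal]
19. n8.off = 26  [(if S.wid then c₀.fin else c₁.fin) + 22]
20. n12.wid = true  [S₀.off > 25]
21. n13.key = 5  [terminal]
22. n14.tag = 5  [terminal]
23. n12.off = 25  [h.tag + 20]
24. n15.wid = true  [B.ok == true]
25. n16.tag = 26  [terminal]
26. n15.off = 30  [h.tag + 4]
27. n7.wid = "yu"  ["yu"]
28. n7.off = 18  [len(B.pre) + 17]
29. n0.off = 26  [A.lim * 2 - 30]

26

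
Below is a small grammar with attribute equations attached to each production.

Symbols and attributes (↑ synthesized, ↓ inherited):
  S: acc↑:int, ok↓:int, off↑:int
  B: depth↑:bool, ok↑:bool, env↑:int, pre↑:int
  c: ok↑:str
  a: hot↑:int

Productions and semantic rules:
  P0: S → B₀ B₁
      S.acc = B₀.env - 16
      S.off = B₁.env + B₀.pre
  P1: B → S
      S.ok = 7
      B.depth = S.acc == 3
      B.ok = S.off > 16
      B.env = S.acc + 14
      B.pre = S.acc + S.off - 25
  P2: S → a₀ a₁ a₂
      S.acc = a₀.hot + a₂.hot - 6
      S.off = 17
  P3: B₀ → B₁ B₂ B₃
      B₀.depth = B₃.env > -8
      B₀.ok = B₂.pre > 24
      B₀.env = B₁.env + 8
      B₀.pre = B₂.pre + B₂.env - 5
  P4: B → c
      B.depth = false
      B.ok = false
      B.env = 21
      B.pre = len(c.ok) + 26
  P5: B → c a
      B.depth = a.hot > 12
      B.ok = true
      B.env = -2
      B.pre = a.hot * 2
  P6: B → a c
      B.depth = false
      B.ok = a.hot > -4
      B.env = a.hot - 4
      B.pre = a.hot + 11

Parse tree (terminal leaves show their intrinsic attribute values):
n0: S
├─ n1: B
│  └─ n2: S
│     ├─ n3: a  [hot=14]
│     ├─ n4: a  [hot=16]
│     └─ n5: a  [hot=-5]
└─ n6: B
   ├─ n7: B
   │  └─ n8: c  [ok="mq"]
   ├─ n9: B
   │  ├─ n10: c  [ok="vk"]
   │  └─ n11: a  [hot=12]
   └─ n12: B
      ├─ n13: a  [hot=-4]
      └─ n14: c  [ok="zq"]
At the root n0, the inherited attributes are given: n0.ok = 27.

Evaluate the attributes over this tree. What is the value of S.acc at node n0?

1. n0.ok = 27  [given at root]
2. n2.ok = 7  [7]
3. n3.hot = 14  [terminal]
4. n4.hot = 16  [terminal]
5. n5.hot = -5  [terminal]
6. n2.acc = 3  [a₀.hot + a₂.hot - 6]
7. n2.off = 17  [17]
8. n1.depth = true  [S.acc == 3]
9. n1.ok = true  [S.off > 16]
10. n1.env = 17  [S.acc + 14]
11. n1.pre = -5  [S.acc + S.off - 25]
12. n8.ok = "mq"  [terminal]
13. n7.depth = false  [false]
14. n7.ok = false  [false]
15. n7.env = 21  [21]
16. n7.pre = 28  [len(c.ok) + 26]
17. n10.ok = "vk"  [terminal]
18. n11.hot = 12  [terminal]
19. n9.depth = false  [a.hot > 12]
20. n9.ok = true  [true]
21. n9.env = -2  [-2]
22. n9.pre = 24  [a.hot * 2]
23. n13.hot = -4  [terminal]
24. n14.ok = "zq"  [terminal]
25. n12.depth = false  [false]
26. n12.ok = false  [a.hot > -4]
27. n12.env = -8  [a.hot - 4]
28. n12.pre = 7  [a.hot + 11]
29. n6.depth = false  [B₃.env > -8]
30. n6.ok = false  [B₂.pre > 24]
31. n6.env = 29  [B₁.env + 8]
32. n6.pre = 17  [B₂.pre + B₂.env - 5]
33. n0.acc = 1  [B₀.env - 16]
34. n0.off = 24  [B₁.env + B₀.pre]

1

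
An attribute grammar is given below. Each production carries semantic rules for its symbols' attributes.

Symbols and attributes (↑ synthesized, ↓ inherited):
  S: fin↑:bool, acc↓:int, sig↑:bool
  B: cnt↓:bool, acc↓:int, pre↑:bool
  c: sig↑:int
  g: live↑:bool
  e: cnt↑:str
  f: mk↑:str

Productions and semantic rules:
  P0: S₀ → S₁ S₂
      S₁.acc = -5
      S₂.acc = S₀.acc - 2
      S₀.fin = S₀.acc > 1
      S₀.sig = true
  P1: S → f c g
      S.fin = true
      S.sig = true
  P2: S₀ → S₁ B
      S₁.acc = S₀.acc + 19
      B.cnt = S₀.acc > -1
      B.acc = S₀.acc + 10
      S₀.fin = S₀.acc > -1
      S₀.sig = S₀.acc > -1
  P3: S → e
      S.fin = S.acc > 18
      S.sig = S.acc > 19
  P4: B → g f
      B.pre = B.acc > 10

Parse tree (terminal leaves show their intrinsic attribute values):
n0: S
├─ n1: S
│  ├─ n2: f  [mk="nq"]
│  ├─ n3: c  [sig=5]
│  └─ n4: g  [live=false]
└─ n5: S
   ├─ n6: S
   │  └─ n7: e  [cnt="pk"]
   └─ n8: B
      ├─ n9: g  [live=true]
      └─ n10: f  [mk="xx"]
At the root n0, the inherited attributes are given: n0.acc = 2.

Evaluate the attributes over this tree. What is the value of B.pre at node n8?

1. n0.acc = 2  [given at root]
2. n1.acc = -5  [-5]
3. n2.mk = "nq"  [terminal]
4. n3.sig = 5  [terminal]
5. n4.live = false  [terminal]
6. n1.fin = true  [true]
7. n1.sig = true  [true]
8. n5.acc = 0  [S₀.acc - 2]
9. n6.acc = 19  [S₀.acc + 19]
10. n7.cnt = "pk"  [terminal]
11. n6.fin = true  [S.acc > 18]
12. n6.sig = false  [S.acc > 19]
13. n8.cnt = true  [S₀.acc > -1]
14. n8.acc = 10  [S₀.acc + 10]
15. n9.live = true  [terminal]
16. n10.mk = "xx"  [terminal]
17. n8.pre = false  [B.acc > 10]
18. n5.fin = true  [S₀.acc > -1]
19. n5.sig = true  [S₀.acc > -1]
20. n0.fin = true  [S₀.acc > 1]
21. n0.sig = true  [true]

false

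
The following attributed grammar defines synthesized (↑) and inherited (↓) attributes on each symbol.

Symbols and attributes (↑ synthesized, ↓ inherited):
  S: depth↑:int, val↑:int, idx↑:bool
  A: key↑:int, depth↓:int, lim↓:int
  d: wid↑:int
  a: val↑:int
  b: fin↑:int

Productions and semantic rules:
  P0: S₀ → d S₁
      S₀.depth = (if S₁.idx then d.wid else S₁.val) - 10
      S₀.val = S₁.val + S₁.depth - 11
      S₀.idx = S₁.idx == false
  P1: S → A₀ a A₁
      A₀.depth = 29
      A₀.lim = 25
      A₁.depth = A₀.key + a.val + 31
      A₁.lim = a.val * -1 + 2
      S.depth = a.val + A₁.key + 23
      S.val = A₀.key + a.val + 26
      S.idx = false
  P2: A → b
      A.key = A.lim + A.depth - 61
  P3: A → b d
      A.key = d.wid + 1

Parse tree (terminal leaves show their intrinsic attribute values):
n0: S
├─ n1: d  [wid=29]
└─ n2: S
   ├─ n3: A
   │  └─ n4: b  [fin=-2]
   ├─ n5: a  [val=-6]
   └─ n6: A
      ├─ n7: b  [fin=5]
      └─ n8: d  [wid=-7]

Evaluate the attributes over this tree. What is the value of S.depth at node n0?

3

1. n1.wid = 29  [terminal]
2. n3.depth = 29  [29]
3. n3.lim = 25  [25]
4. n4.fin = -2  [terminal]
5. n3.key = -7  [A.lim + A.depth - 61]
6. n5.val = -6  [terminal]
7. n6.depth = 18  [A₀.key + a.val + 31]
8. n6.lim = 8  [a.val * -1 + 2]
9. n7.fin = 5  [terminal]
10. n8.wid = -7  [terminal]
11. n6.key = -6  [d.wid + 1]
12. n2.depth = 11  [a.val + A₁.key + 23]
13. n2.val = 13  [A₀.key + a.val + 26]
14. n2.idx = false  [false]
15. n0.depth = 3  [(if S₁.idx then d.wid else S₁.val) - 10]
16. n0.val = 13  [S₁.val + S₁.depth - 11]
17. n0.idx = true  [S₁.idx == false]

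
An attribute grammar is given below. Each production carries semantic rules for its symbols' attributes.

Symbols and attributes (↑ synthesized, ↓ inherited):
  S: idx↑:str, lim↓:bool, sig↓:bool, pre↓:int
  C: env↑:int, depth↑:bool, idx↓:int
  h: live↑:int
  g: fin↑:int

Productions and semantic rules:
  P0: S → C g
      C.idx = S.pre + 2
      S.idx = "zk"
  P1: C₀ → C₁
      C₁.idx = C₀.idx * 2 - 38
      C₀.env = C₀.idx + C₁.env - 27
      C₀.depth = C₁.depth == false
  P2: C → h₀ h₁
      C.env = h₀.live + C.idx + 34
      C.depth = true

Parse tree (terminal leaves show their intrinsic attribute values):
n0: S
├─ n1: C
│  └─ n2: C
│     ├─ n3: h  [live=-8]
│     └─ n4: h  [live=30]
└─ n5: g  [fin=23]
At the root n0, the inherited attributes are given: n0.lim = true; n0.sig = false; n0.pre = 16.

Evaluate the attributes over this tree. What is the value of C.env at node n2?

24

1. n0.lim = true  [given at root]
2. n0.sig = false  [given at root]
3. n0.pre = 16  [given at root]
4. n1.idx = 18  [S.pre + 2]
5. n2.idx = -2  [C₀.idx * 2 - 38]
6. n3.live = -8  [terminal]
7. n4.live = 30  [terminal]
8. n2.env = 24  [h₀.live + C.idx + 34]
9. n2.depth = true  [true]
10. n1.env = 15  [C₀.idx + C₁.env - 27]
11. n1.depth = false  [C₁.depth == false]
12. n5.fin = 23  [terminal]
13. n0.idx = "zk"  ["zk"]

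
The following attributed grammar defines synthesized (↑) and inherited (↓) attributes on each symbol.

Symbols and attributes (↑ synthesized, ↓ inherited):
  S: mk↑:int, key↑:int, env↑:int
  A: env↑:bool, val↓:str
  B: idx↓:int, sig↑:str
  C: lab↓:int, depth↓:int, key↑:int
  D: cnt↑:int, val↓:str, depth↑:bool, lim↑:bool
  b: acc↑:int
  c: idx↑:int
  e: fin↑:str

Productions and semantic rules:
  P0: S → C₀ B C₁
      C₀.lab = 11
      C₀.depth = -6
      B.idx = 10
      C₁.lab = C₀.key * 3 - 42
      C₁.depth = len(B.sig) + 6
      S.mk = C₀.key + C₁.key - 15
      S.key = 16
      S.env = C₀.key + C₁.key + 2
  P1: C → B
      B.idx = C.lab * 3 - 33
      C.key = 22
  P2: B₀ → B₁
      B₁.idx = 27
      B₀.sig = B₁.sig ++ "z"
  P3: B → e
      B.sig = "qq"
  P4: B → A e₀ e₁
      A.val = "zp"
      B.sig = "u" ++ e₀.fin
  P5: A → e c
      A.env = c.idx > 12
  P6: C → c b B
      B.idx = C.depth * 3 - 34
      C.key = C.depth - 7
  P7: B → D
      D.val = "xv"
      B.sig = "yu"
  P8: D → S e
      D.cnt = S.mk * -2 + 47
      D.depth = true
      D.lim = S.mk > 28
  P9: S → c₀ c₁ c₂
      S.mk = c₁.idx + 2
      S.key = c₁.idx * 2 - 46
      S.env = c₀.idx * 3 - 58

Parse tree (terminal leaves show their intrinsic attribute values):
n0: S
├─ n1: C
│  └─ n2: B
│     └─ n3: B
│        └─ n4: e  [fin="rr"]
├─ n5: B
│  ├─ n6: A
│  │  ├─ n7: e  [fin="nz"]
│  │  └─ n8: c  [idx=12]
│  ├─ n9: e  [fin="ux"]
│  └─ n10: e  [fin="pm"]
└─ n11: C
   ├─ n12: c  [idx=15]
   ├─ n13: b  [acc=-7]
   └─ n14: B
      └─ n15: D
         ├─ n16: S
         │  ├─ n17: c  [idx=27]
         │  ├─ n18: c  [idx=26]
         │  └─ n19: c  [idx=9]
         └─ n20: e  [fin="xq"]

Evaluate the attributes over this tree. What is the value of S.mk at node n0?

9

1. n1.lab = 11  [11]
2. n1.depth = -6  [-6]
3. n2.idx = 0  [C.lab * 3 - 33]
4. n3.idx = 27  [27]
5. n4.fin = "rr"  [terminal]
6. n3.sig = "qq"  ["qq"]
7. n2.sig = "qqz"  [B₁.sig ++ "z"]
8. n1.key = 22  [22]
9. n5.idx = 10  [10]
10. n6.val = "zp"  ["zp"]
11. n7.fin = "nz"  [terminal]
12. n8.idx = 12  [terminal]
13. n6.env = false  [c.idx > 12]
14. n9.fin = "ux"  [terminal]
15. n10.fin = "pm"  [terminal]
16. n5.sig = "uux"  ["u" ++ e₀.fin]
17. n11.lab = 24  [C₀.key * 3 - 42]
18. n11.depth = 9  [len(B.sig) + 6]
19. n12.idx = 15  [terminal]
20. n13.acc = -7  [terminal]
21. n14.idx = -7  [C.depth * 3 - 34]
22. n15.val = "xv"  ["xv"]
23. n17.idx = 27  [terminal]
24. n18.idx = 26  [terminal]
25. n19.idx = 9  [terminal]
26. n16.mk = 28  [c₁.idx + 2]
27. n16.key = 6  [c₁.idx * 2 - 46]
28. n16.env = 23  [c₀.idx * 3 - 58]
29. n20.fin = "xq"  [terminal]
30. n15.cnt = -9  [S.mk * -2 + 47]
31. n15.depth = true  [true]
32. n15.lim = false  [S.mk > 28]
33. n14.sig = "yu"  ["yu"]
34. n11.key = 2  [C.depth - 7]
35. n0.mk = 9  [C₀.key + C₁.key - 15]
36. n0.key = 16  [16]
37. n0.env = 26  [C₀.key + C₁.key + 2]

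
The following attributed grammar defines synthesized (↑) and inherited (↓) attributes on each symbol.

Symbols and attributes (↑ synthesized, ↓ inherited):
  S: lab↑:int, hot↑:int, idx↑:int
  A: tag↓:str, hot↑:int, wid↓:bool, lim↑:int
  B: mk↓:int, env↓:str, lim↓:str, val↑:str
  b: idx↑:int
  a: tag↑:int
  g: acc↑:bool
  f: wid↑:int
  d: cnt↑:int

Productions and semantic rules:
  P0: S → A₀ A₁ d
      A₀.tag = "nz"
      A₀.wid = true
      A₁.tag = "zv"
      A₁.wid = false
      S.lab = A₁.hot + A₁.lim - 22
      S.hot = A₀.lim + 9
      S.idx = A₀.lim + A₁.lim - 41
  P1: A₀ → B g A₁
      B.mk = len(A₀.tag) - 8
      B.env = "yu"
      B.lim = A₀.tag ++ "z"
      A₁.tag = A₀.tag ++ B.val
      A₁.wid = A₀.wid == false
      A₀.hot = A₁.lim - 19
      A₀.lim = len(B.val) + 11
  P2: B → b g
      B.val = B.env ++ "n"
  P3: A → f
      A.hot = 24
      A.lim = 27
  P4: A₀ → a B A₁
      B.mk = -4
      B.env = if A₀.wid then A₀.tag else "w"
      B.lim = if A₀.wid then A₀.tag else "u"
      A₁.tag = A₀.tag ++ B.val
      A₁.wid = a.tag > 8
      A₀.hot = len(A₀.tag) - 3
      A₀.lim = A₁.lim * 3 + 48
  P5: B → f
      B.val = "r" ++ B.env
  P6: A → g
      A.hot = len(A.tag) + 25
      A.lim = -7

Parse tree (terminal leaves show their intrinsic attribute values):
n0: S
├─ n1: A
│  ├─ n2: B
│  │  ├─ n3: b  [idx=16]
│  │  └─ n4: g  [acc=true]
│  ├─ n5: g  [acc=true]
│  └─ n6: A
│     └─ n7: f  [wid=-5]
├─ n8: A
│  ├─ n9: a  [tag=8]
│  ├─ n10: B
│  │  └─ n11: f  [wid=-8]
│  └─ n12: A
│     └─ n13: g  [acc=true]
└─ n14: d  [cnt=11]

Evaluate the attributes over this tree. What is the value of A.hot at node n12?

1. n1.tag = "nz"  ["nz"]
2. n1.wid = true  [true]
3. n2.mk = -6  [len(A₀.tag) - 8]
4. n2.env = "yu"  ["yu"]
5. n2.lim = "nzz"  [A₀.tag ++ "z"]
6. n3.idx = 16  [terminal]
7. n4.acc = true  [terminal]
8. n2.val = "yun"  [B.env ++ "n"]
9. n5.acc = true  [terminal]
10. n6.tag = "nzyun"  [A₀.tag ++ B.val]
11. n6.wid = false  [A₀.wid == false]
12. n7.wid = -5  [terminal]
13. n6.hot = 24  [24]
14. n6.lim = 27  [27]
15. n1.hot = 8  [A₁.lim - 19]
16. n1.lim = 14  [len(B.val) + 11]
17. n8.tag = "zv"  ["zv"]
18. n8.wid = false  [false]
19. n9.tag = 8  [terminal]
20. n10.mk = -4  [-4]
21. n10.env = "w"  [if A₀.wid then A₀.tag else "w"]
22. n10.lim = "u"  [if A₀.wid then A₀.tag else "u"]
23. n11.wid = -8  [terminal]
24. n10.val = "rw"  ["r" ++ B.env]
25. n12.tag = "zvrw"  [A₀.tag ++ B.val]
26. n12.wid = false  [a.tag > 8]
27. n13.acc = true  [terminal]
28. n12.hot = 29  [len(A.tag) + 25]
29. n12.lim = -7  [-7]
30. n8.hot = -1  [len(A₀.tag) - 3]
31. n8.lim = 27  [A₁.lim * 3 + 48]
32. n14.cnt = 11  [terminal]
33. n0.lab = 4  [A₁.hot + A₁.lim - 22]
34. n0.hot = 23  [A₀.lim + 9]
35. n0.idx = 0  [A₀.lim + A₁.lim - 41]

29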